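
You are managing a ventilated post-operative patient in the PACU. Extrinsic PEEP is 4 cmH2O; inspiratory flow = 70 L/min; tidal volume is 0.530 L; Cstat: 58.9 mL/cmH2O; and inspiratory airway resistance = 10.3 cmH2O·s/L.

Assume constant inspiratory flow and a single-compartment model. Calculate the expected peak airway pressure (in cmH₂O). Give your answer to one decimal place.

25.0

Flow: 70 L/min ÷ 60 = 1.1667 L/s.
Equation of motion (constant flow): PIP = Vt/C + R·V̇ + PEEP.
PIP = 530/58.9 + 10.3×1.1667 + 4 = 8.998 + 12.017 + 4 = 25.015 cmH2O.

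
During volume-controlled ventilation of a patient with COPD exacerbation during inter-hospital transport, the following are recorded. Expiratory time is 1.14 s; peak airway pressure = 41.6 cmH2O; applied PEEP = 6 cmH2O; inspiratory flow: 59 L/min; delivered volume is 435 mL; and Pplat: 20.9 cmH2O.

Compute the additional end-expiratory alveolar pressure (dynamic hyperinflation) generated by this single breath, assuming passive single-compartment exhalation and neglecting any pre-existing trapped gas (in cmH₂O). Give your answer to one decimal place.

Flow: 59 L/min ÷ 60 = 0.9833 L/s.
R = (PIP − Pplat)/V̇ = (41.6 − 20.9) / 0.9833 = 20.7/0.9833 = 21.052 cmH2O·s/L.
C = Vt/(Pplat − PEEP) = 435.0 / (20.9 − 6) = 435.0/14.9 = 29.195 mL/cmH2O.
τ = R × C = 21.052 × 0.0292 L/cmH2O = 0.6147 s.
Fraction remaining = e^(−Te/τ) = e^(−1.14/0.6147) = 0.1565; trapped volume = 435.0 × 0.1565 = 68.078 mL.
Additional alveolar pressure from trapping ≈ V_trapped / C = 68.078 / 29.195 = 2.332 cmH2O.

2.3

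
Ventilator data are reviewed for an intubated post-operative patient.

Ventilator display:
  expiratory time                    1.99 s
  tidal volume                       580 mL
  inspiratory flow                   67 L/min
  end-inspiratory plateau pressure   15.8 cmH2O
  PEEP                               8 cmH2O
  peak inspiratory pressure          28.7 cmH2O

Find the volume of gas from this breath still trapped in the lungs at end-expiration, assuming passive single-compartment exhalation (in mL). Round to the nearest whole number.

Flow: 67 L/min ÷ 60 = 1.1167 L/s.
R = (PIP − Pplat)/V̇ = (28.7 − 15.8) / 1.1167 = 12.9/1.1167 = 11.552 cmH2O·s/L.
C = Vt/(Pplat − PEEP) = 580.0 / (15.8 − 8) = 580.0/7.8 = 74.359 mL/cmH2O.
τ = R × C = 11.552 × 0.07436 L/cmH2O = 0.859 s.
Fraction remaining = e^(−Te/τ) = e^(−1.99/0.859) = 0.0986.
Trapped volume = 580.0 × 0.0986 = 57.188 mL.

57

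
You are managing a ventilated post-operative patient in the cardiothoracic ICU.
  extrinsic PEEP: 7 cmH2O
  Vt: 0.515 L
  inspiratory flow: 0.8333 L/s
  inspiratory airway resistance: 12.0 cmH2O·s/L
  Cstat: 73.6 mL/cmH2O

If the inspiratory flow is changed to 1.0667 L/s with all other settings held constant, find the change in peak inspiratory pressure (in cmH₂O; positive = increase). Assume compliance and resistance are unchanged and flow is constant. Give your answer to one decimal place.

PIP = Vt/C + R·V̇ + PEEP (constant-flow equation of motion).
Only the resistive term changes: ΔPIP = R × ΔV̇ = 12.0 × (1.0667 − 0.8333) = 12.0 × 0.2334 = 2.801 cmH2O.

2.8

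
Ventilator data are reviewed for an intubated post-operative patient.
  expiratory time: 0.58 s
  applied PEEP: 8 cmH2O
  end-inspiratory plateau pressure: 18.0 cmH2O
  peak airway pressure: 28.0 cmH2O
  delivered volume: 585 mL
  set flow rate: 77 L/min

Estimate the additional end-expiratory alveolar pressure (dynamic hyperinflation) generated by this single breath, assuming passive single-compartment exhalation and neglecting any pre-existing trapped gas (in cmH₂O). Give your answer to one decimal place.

Flow: 77 L/min ÷ 60 = 1.2833 L/s.
R = (PIP − Pplat)/V̇ = (28.0 − 18.0) / 1.2833 = 10.0/1.2833 = 7.792 cmH2O·s/L.
C = Vt/(Pplat − PEEP) = 585.0 / (18.0 − 8) = 585.0/10.0 = 58.5 mL/cmH2O.
τ = R × C = 7.792 × 0.0585 L/cmH2O = 0.4558 s.
Fraction remaining = e^(−Te/τ) = e^(−0.58/0.4558) = 0.2801; trapped volume = 585.0 × 0.2801 = 163.86 mL.
Additional alveolar pressure from trapping ≈ V_trapped / C = 163.86 / 58.5 = 2.801 cmH2O.

2.8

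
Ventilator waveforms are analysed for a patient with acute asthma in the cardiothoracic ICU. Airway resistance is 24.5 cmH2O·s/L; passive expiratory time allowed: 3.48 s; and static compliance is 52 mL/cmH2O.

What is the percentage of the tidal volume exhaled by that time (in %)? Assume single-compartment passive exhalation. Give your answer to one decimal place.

τ = R × C = 24.5 × 52 mL/cmH2O = 24.5 × 0.052 L/cmH2O = 1.274 s.
Passive exhalation: V(t)/V₀ = e^(−t/τ) = e^(−3.48/1.274) = 0.06512.
Fraction exhaled = 1 − 0.06512 = 0.9349 → 93.49%.

93.5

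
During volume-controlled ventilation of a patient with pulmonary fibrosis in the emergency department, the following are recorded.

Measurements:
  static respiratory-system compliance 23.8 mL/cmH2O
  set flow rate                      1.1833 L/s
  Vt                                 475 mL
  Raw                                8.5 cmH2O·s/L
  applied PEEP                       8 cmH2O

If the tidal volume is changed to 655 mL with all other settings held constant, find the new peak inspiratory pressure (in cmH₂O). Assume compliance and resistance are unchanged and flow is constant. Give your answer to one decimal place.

PIP = Vt/C + R·V̇ + PEEP (constant-flow equation of motion).
Only the elastic term changes: ΔPIP = ΔVt / C = (655 − 475) / 23.8 = 7.563 cmH2O.
Original PIP = 475/23.8 + 8.5×1.1833 + 8 = 38.016 cmH2O; new PIP = 38.016 + (7.563) = 45.579 cmH2O.

45.6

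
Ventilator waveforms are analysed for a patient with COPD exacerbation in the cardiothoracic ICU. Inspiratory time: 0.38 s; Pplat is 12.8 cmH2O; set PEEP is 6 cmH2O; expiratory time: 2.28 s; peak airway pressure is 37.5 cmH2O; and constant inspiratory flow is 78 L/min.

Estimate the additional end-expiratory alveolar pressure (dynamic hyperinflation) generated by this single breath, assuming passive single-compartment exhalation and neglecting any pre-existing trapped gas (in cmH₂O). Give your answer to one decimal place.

1.3

Flow: 78 L/min ÷ 60 = 1.3 L/s.
Vt = flow × Ti = 1.3 L/s × 0.38 s × 1000 mL/L = 494.0 mL.
R = (PIP − Pplat)/V̇ = (37.5 − 12.8) / 1.3 = 24.7/1.3 = 19.0 cmH2O·s/L.
C = Vt/(Pplat − PEEP) = 494.0 / (12.8 − 6) = 494.0/6.8 = 72.647 mL/cmH2O.
τ = R × C = 19.0 × 0.07265 L/cmH2O = 1.38 s.
Fraction remaining = e^(−Te/τ) = e^(−2.28/1.38) = 0.1916; trapped volume = 494.0 × 0.1916 = 94.65 mL.
Additional alveolar pressure from trapping ≈ V_trapped / C = 94.65 / 72.647 = 1.303 cmH2O.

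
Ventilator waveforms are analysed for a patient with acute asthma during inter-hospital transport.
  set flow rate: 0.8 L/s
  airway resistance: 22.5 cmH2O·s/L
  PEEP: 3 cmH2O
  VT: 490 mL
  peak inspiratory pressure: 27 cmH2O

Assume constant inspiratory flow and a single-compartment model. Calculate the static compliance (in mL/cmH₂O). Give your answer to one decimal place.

81.7

Equation of motion (constant flow): PIP = Vt/C + R·V̇ + PEEP.
Vt/C = PIP − R·V̇ − PEEP = 27 − 22.5×0.8 − 3 = 27 − 18.0 − 3 = 6.0 cmH2O.
C = Vt / 6.0 = 490 / 6.0 = 81.667 mL/cmH2O.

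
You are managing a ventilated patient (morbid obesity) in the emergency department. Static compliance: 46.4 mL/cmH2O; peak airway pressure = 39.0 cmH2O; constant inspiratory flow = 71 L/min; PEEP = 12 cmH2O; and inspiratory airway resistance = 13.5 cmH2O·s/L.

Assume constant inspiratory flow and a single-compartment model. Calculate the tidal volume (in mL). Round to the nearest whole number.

Flow: 71 L/min ÷ 60 = 1.1833 L/s.
Equation of motion (constant flow): PIP = Vt/C + R·V̇ + PEEP.
Vt/C = PIP − R·V̇ − PEEP = 39.0 − 15.975 − 12 = 11.025 cmH2O.
Vt = C × 11.025 = 46.4 × 11.025 = 511.56 mL.

512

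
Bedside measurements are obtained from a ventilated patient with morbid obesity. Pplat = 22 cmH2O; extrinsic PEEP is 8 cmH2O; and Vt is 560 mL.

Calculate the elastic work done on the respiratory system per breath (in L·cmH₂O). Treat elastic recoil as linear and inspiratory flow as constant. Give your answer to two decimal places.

Elastic work ≈ ½ × (Pplat − PEEP) × Vt = 0.5 × (22 − 8) × 0.560 L = 0.5 × 14.0 × 0.560 = 3.92 L·cmH2O.

3.92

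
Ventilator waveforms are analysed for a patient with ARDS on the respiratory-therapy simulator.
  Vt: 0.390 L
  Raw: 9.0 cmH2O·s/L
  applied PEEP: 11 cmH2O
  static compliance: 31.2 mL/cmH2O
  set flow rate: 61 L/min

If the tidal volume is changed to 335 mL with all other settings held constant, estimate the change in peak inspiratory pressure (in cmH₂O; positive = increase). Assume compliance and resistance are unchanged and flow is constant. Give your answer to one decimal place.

-1.8

PIP = Vt/C + R·V̇ + PEEP (constant-flow equation of motion).
Only the elastic term changes: ΔPIP = ΔVt / C = (335 − 390) / 31.2 = -1.763 cmH2O.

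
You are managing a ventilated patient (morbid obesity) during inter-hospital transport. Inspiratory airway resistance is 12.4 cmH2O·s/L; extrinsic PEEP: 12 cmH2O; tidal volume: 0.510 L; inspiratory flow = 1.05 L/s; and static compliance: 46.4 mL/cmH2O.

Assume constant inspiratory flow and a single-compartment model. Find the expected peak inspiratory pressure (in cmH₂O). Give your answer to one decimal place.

36.0

Equation of motion (constant flow): PIP = Vt/C + R·V̇ + PEEP.
PIP = 510/46.4 + 12.4×1.05 + 12 = 10.991 + 13.02 + 12 = 36.011 cmH2O.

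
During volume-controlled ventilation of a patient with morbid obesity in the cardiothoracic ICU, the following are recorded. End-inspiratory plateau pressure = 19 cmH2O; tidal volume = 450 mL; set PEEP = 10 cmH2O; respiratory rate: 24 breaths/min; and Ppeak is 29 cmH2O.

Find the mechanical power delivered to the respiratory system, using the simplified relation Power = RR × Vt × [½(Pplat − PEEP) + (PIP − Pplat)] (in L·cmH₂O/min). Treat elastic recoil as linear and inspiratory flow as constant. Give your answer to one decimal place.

156.6

Per-breath work = Vt × [½(Pplat−PEEP) + (PIP−Pplat)] = 0.450 × [0.5×9.0 + 10.0] = 0.450 × 14.5 = 6.525 L·cmH2O.
Power = 24 × 6.525 = 156.6 L·cmH2O/min.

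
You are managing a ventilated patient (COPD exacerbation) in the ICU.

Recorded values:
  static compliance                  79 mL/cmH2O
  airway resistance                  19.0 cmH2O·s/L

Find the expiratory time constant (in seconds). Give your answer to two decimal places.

τ = R × C = 19.0 × 79 mL/cmH2O = 19.0 × 0.079 L/cmH2O = 1.501 s.

1.50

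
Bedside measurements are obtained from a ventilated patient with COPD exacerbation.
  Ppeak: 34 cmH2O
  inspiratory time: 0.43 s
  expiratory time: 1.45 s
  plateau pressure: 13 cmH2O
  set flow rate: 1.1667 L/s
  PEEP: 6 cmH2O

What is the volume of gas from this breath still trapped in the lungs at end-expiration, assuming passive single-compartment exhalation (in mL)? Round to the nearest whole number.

163

Vt = flow × Ti = 1.1667 L/s × 0.43 s × 1000 mL/L = 501.68 mL.
R = (PIP − Pplat)/V̇ = (34 − 13) / 1.1667 = 21.0/1.1667 = 17.999 cmH2O·s/L.
C = Vt/(Pplat − PEEP) = 501.68 / (13 − 6) = 501.68/7.0 = 71.669 mL/cmH2O.
τ = R × C = 17.999 × 0.07167 L/cmH2O = 1.29 s.
Fraction remaining = e^(−Te/τ) = e^(−1.45/1.29) = 0.325.
Trapped volume = 501.68 × 0.325 = 163.05 mL.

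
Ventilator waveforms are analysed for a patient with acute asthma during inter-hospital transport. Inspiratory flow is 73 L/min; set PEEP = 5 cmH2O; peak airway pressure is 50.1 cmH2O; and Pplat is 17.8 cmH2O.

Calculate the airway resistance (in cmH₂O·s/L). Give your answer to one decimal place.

26.5

Flow: 73 L/min ÷ 60 = 1.2167 L/s.
Raw = (PIP − Pplat) / flow = (50.1 − 17.8) / 1.2167 = 32.3 / 1.2167 = 26.547 cmH2O·s/L.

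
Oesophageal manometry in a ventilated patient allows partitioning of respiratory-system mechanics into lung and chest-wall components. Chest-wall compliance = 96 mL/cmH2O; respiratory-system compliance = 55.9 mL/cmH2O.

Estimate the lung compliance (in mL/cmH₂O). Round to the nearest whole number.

134

1/CL = 1/Crs − 1/Ccw.
1/CL = 1/55.9 − 1/96 = 0.007472.
CL = 133.83 mL/cmH2O.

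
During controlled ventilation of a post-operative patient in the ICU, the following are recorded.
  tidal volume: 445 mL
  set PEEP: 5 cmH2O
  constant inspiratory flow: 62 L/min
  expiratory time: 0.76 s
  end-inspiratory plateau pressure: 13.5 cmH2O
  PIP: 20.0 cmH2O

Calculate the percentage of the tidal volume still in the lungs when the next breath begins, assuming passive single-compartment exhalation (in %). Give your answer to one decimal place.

9.9

Flow: 62 L/min ÷ 60 = 1.0333 L/s.
R = (PIP − Pplat)/V̇ = (20.0 − 13.5) / 1.0333 = 6.5/1.0333 = 6.291 cmH2O·s/L.
C = Vt/(Pplat − PEEP) = 445.0 / (13.5 − 5) = 445.0/8.5 = 52.353 mL/cmH2O.
τ = R × C = 6.291 × 0.05235 L/cmH2O = 0.3293 s.
Fraction remaining at end-expiration = e^(−Te/τ) = e^(−0.76/0.3293) = 0.09947 → 9.947%.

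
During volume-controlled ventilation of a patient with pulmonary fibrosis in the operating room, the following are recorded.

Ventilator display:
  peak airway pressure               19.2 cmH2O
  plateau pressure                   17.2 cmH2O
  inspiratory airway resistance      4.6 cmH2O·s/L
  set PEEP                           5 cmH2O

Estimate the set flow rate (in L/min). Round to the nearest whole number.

26

flow = (PIP − Pplat) / Raw = (19.2 − 17.2) / 4.6 = 0.4348 L/s × 60 = 26.088 L/min.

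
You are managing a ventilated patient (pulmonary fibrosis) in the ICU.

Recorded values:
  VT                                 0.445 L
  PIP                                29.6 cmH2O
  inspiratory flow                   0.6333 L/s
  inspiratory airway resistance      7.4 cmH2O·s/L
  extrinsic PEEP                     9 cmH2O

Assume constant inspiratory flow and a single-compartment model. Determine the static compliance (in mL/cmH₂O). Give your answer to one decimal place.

28.0

Equation of motion (constant flow): PIP = Vt/C + R·V̇ + PEEP.
Vt/C = PIP − R·V̇ − PEEP = 29.6 − 7.4×0.6333 − 9 = 29.6 − 4.686 − 9 = 15.914 cmH2O.
C = Vt / 15.914 = 445 / 15.914 = 27.963 mL/cmH2O.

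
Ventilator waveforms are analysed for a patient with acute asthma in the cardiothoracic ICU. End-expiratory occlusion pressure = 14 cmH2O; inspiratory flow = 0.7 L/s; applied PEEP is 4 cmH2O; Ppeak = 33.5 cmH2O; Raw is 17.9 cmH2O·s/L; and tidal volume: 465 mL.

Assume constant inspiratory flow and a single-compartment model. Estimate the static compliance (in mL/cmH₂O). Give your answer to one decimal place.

66.7

Total PEEP = 14 cmH2O (set 4 + intrinsic 10); this is the baseline alveolar pressure.
Equation of motion (constant flow): PIP = Vt/C + R·V̇ + PEEP.
Vt/C = PIP − R·V̇ − PEEP = 33.5 − 17.9×0.7 − 14 = 33.5 − 12.53 − 14 = 6.97 cmH2O.
C = Vt / 6.97 = 465 / 6.97 = 66.714 mL/cmH2O.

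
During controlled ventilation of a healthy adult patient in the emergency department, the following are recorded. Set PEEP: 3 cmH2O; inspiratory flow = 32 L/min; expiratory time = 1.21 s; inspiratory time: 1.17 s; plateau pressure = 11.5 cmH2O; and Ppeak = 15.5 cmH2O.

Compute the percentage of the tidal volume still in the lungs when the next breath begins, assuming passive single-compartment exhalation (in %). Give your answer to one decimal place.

11.1

Flow: 32 L/min ÷ 60 = 0.5333 L/s.
Vt = flow × Ti = 0.5333 L/s × 1.17 s × 1000 mL/L = 623.96 mL.
R = (PIP − Pplat)/V̇ = (15.5 − 11.5) / 0.5333 = 4.0/0.5333 = 7.5 cmH2O·s/L.
C = Vt/(Pplat − PEEP) = 623.96 / (11.5 − 3) = 623.96/8.5 = 73.407 mL/cmH2O.
τ = R × C = 7.5 × 0.07341 L/cmH2O = 0.5506 s.
Fraction remaining at end-expiration = e^(−Te/τ) = e^(−1.21/0.5506) = 0.1111 → 11.11%.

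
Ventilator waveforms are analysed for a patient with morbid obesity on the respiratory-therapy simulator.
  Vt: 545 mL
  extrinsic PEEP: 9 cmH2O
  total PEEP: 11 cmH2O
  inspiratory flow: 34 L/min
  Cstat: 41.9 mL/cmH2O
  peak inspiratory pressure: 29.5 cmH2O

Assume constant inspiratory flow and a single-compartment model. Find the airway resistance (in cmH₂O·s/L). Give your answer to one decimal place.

Flow: 34 L/min ÷ 60 = 0.5667 L/s.
Total PEEP = 11 cmH2O (set 9 + intrinsic 2); this is the baseline alveolar pressure.
Equation of motion (constant flow): PIP = Vt/C + R·V̇ + PEEP.
R·V̇ = PIP − Vt/C − PEEP = 29.5 − 545/41.9 − 11 = 29.5 − 13.007 − 11 = 5.493 cmH2O.
R = 5.493 / 0.5667 = 9.693 cmH2O·s/L.

9.7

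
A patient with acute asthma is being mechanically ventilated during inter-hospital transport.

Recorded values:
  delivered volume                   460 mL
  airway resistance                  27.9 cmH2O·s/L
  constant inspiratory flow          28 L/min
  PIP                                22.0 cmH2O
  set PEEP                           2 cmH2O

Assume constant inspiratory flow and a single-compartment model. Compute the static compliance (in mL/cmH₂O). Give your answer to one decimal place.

Flow: 28 L/min ÷ 60 = 0.4667 L/s.
Equation of motion (constant flow): PIP = Vt/C + R·V̇ + PEEP.
Vt/C = PIP − R·V̇ − PEEP = 22.0 − 27.9×0.4667 − 2 = 22.0 − 13.021 − 2 = 6.979 cmH2O.
C = Vt / 6.979 = 460 / 6.979 = 65.912 mL/cmH2O.

65.9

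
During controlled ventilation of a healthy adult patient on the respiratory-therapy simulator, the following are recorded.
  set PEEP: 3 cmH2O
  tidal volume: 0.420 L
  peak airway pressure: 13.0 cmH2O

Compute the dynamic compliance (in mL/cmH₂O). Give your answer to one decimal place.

42.0

Dynamic compliance = Vt / (PIP − PEEP) = 420 / (13.0 − 3) = 420 / 10.0 = 42.0 mL/cmH2O.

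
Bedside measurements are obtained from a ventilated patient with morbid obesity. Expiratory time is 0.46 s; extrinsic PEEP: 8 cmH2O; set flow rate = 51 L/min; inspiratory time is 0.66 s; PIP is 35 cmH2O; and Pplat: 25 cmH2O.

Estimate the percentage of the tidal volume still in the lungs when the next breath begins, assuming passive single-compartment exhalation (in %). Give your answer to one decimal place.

30.6

Flow: 51 L/min ÷ 60 = 0.85 L/s.
Vt = flow × Ti = 0.85 L/s × 0.66 s × 1000 mL/L = 561.0 mL.
R = (PIP − Pplat)/V̇ = (35 − 25) / 0.85 = 10.0/0.85 = 11.765 cmH2O·s/L.
C = Vt/(Pplat − PEEP) = 561.0 / (25 − 8) = 561.0/17.0 = 33.0 mL/cmH2O.
τ = R × C = 11.765 × 0.033 L/cmH2O = 0.3882 s.
Fraction remaining at end-expiration = e^(−Te/τ) = e^(−0.46/0.3882) = 0.3058 → 30.58%.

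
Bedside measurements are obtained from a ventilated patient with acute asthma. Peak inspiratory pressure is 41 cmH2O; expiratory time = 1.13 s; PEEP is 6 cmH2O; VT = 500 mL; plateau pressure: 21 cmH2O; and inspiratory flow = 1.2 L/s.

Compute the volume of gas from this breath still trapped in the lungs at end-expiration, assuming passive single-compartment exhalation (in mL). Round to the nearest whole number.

65

R = (PIP − Pplat)/V̇ = (41 − 21) / 1.2 = 20.0/1.2 = 16.667 cmH2O·s/L.
C = Vt/(Pplat − PEEP) = 500.0 / (21 − 6) = 500.0/15.0 = 33.333 mL/cmH2O.
τ = R × C = 16.667 × 0.03333 L/cmH2O = 0.5555 s.
Fraction remaining = e^(−Te/τ) = e^(−1.13/0.5555) = 0.1308.
Trapped volume = 500.0 × 0.1308 = 65.4 mL.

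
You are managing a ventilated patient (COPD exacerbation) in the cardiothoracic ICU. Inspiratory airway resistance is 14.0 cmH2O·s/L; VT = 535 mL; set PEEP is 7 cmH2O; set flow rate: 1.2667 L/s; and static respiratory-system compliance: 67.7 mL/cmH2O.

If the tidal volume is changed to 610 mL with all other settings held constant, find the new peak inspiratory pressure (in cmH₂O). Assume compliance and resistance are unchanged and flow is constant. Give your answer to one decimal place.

PIP = Vt/C + R·V̇ + PEEP (constant-flow equation of motion).
Only the elastic term changes: ΔPIP = ΔVt / C = (610 − 535) / 67.7 = 1.108 cmH2O.
Original PIP = 535/67.7 + 14.0×1.2667 + 7 = 32.636 cmH2O; new PIP = 32.636 + (1.108) = 33.744 cmH2O.

33.7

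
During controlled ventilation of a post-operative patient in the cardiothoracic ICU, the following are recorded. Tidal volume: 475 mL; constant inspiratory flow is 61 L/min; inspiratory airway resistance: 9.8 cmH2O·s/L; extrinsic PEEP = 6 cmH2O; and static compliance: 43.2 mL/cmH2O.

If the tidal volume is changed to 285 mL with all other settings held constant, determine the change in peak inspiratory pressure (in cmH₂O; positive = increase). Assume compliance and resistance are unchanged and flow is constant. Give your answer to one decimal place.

-4.4

PIP = Vt/C + R·V̇ + PEEP (constant-flow equation of motion).
Only the elastic term changes: ΔPIP = ΔVt / C = (285 − 475) / 43.2 = -4.398 cmH2O.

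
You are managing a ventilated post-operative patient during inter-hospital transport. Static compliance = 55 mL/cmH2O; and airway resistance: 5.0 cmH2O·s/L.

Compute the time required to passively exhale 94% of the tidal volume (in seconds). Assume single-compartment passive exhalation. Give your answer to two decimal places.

0.77

τ = R × C = 5.0 × 55 mL/cmH2O = 5.0 × 0.055 L/cmH2O = 0.275 s.
Exhaled fraction f = 1 − e^(−t/τ) → t = −τ·ln(1 − f) = −0.275·ln(0.06) = 0.7737 s.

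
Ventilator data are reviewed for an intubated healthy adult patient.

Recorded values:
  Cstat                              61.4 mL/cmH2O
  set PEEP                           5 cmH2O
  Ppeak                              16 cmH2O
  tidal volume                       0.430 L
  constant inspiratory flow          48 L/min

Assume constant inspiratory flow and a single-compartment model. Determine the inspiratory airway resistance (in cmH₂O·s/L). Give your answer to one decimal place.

5.0

Flow: 48 L/min ÷ 60 = 0.8 L/s.
Equation of motion (constant flow): PIP = Vt/C + R·V̇ + PEEP.
R·V̇ = PIP − Vt/C − PEEP = 16 − 430/61.4 − 5 = 16 − 7.003 − 5 = 3.997 cmH2O.
R = 3.997 / 0.8 = 4.996 cmH2O·s/L.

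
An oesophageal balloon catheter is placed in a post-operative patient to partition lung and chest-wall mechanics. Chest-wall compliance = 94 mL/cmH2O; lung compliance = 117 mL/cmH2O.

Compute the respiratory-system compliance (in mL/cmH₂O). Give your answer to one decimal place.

52.1

Lung and chest wall are elastances in series: 1/Crs = 1/CL + 1/Ccw.
1/Crs = 1/117 + 1/94 = 0.01919.
Crs = 52.11 mL/cmH2O.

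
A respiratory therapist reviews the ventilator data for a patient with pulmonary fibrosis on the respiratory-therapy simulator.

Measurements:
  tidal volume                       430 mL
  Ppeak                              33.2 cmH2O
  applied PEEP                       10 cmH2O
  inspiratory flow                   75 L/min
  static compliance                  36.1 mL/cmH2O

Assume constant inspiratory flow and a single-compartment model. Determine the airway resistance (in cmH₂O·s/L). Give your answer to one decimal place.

Flow: 75 L/min ÷ 60 = 1.25 L/s.
Equation of motion (constant flow): PIP = Vt/C + R·V̇ + PEEP.
R·V̇ = PIP − Vt/C − PEEP = 33.2 − 430/36.1 − 10 = 33.2 − 11.911 − 10 = 11.289 cmH2O.
R = 11.289 / 1.25 = 9.031 cmH2O·s/L.

9.0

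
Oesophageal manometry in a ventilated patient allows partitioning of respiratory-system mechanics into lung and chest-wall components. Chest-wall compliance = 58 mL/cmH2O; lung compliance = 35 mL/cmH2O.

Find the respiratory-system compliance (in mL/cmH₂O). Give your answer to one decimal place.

Lung and chest wall are elastances in series: 1/Crs = 1/CL + 1/Ccw.
1/Crs = 1/35 + 1/58 = 0.04581.
Crs = 21.829 mL/cmH2O.

21.8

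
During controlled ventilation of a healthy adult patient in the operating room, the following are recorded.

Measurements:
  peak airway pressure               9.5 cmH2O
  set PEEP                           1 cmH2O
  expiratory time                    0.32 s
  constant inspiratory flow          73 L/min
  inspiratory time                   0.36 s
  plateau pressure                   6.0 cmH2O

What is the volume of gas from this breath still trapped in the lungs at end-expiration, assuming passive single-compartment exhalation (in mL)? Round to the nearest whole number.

123

Flow: 73 L/min ÷ 60 = 1.2167 L/s.
Vt = flow × Ti = 1.2167 L/s × 0.36 s × 1000 mL/L = 438.01 mL.
R = (PIP − Pplat)/V̇ = (9.5 − 6.0) / 1.2167 = 3.5/1.2167 = 2.877 cmH2O·s/L.
C = Vt/(Pplat − PEEP) = 438.01 / (6.0 − 1) = 438.01/5.0 = 87.602 mL/cmH2O.
τ = R × C = 2.877 × 0.0876 L/cmH2O = 0.252 s.
Fraction remaining = e^(−Te/τ) = e^(−0.32/0.252) = 0.2809.
Trapped volume = 438.01 × 0.2809 = 123.04 mL.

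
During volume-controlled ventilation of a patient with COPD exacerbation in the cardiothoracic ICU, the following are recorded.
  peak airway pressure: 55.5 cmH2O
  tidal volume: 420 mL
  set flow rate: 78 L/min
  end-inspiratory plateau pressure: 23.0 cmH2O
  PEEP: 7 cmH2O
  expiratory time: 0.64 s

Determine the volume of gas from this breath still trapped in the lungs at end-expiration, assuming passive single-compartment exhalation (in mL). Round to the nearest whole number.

158

Flow: 78 L/min ÷ 60 = 1.3 L/s.
R = (PIP − Pplat)/V̇ = (55.5 − 23.0) / 1.3 = 32.5/1.3 = 25.0 cmH2O·s/L.
C = Vt/(Pplat − PEEP) = 420.0 / (23.0 − 7) = 420.0/16.0 = 26.25 mL/cmH2O.
τ = R × C = 25.0 × 0.02625 L/cmH2O = 0.6563 s.
Fraction remaining = e^(−Te/τ) = e^(−0.64/0.6563) = 0.3771.
Trapped volume = 420.0 × 0.3771 = 158.38 mL.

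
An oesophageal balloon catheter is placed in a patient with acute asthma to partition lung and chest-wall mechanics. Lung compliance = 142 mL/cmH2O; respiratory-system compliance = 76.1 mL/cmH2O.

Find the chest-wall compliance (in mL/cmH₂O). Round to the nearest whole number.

164

1/Ccw = 1/Crs − 1/CL.
1/Ccw = 1/76.1 − 1/142 = 0.006098.
Ccw = 163.99 mL/cmH2O.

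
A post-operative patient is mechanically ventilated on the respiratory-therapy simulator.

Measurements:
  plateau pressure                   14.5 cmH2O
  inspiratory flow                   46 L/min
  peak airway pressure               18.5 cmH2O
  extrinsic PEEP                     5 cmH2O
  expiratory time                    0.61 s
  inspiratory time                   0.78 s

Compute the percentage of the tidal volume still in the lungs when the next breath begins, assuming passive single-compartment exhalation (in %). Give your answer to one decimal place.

15.6

Flow: 46 L/min ÷ 60 = 0.7667 L/s.
Vt = flow × Ti = 0.7667 L/s × 0.78 s × 1000 mL/L = 598.03 mL.
R = (PIP − Pplat)/V̇ = (18.5 − 14.5) / 0.7667 = 4.0/0.7667 = 5.217 cmH2O·s/L.
C = Vt/(Pplat − PEEP) = 598.03 / (14.5 − 5) = 598.03/9.5 = 62.951 mL/cmH2O.
τ = R × C = 5.217 × 0.06295 L/cmH2O = 0.3284 s.
Fraction remaining at end-expiration = e^(−Te/τ) = e^(−0.61/0.3284) = 0.1561 → 15.61%.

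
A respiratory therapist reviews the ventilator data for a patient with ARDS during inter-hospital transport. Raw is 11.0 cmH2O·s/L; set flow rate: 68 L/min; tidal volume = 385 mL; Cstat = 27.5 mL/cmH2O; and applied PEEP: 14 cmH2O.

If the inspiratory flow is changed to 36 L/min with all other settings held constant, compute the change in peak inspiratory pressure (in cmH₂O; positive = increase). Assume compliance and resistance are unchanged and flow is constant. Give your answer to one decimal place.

-5.9

Flow: 68 L/min ÷ 60 = 1.1333 L/s.
New flow: 36 L/min ÷ 60 = 0.6 L/s.
PIP = Vt/C + R·V̇ + PEEP (constant-flow equation of motion).
Only the resistive term changes: ΔPIP = R × ΔV̇ = 11.0 × (0.6 − 1.1333) = 11.0 × -0.5333 = -5.866 cmH2O.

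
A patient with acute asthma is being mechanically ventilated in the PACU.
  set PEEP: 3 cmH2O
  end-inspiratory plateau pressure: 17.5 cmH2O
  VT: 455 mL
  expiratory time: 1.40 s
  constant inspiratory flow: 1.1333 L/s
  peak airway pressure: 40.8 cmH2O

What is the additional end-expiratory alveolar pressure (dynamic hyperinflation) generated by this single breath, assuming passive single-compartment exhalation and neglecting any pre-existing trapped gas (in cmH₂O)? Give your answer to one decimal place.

1.7

R = (PIP − Pplat)/V̇ = (40.8 − 17.5) / 1.1333 = 23.3/1.1333 = 20.559 cmH2O·s/L.
C = Vt/(Pplat − PEEP) = 455.0 / (17.5 − 3) = 455.0/14.5 = 31.379 mL/cmH2O.
τ = R × C = 20.559 × 0.03138 L/cmH2O = 0.6451 s.
Fraction remaining = e^(−Te/τ) = e^(−1.40/0.6451) = 0.1142; trapped volume = 455.0 × 0.1142 = 51.961 mL.
Additional alveolar pressure from trapping ≈ V_trapped / C = 51.961 / 31.379 = 1.656 cmH2O.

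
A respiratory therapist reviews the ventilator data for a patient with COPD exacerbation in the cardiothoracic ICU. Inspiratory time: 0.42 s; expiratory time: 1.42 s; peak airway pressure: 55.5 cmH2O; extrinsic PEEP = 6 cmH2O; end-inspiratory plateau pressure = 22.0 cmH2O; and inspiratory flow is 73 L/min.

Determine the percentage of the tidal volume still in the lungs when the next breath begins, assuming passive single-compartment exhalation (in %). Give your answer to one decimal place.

19.9

Flow: 73 L/min ÷ 60 = 1.2167 L/s.
Vt = flow × Ti = 1.2167 L/s × 0.42 s × 1000 mL/L = 511.01 mL.
R = (PIP − Pplat)/V̇ = (55.5 − 22.0) / 1.2167 = 33.5/1.2167 = 27.533 cmH2O·s/L.
C = Vt/(Pplat − PEEP) = 511.01 / (22.0 − 6) = 511.01/16.0 = 31.938 mL/cmH2O.
τ = R × C = 27.533 × 0.03194 L/cmH2O = 0.8794 s.
Fraction remaining at end-expiration = e^(−Te/τ) = e^(−1.42/0.8794) = 0.1989 → 19.89%.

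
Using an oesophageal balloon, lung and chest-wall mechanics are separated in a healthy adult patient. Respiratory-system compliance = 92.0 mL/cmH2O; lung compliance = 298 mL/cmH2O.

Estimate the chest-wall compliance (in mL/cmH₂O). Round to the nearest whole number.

1/Ccw = 1/Crs − 1/CL.
1/Ccw = 1/92.0 − 1/298 = 0.007514.
Ccw = 133.08 mL/cmH2O.

133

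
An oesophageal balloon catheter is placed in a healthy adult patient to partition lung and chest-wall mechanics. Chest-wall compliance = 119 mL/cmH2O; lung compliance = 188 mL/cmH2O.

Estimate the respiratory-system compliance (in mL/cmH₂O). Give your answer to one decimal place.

72.9

Lung and chest wall are elastances in series: 1/Crs = 1/CL + 1/Ccw.
1/Crs = 1/188 + 1/119 = 0.01372.
Crs = 72.886 mL/cmH2O.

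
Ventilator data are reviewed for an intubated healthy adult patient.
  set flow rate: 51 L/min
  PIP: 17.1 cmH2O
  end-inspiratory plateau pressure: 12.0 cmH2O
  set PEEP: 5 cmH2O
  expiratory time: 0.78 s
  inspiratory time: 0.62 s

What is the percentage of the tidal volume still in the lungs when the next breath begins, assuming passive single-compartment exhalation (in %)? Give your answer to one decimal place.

Flow: 51 L/min ÷ 60 = 0.85 L/s.
Vt = flow × Ti = 0.85 L/s × 0.62 s × 1000 mL/L = 527.0 mL.
R = (PIP − Pplat)/V̇ = (17.1 − 12.0) / 0.85 = 5.1/0.85 = 6.0 cmH2O·s/L.
C = Vt/(Pplat − PEEP) = 527.0 / (12.0 − 5) = 527.0/7.0 = 75.286 mL/cmH2O.
τ = R × C = 6.0 × 0.07529 L/cmH2O = 0.4517 s.
Fraction remaining at end-expiration = e^(−Te/τ) = e^(−0.78/0.4517) = 0.1779 → 17.79%.

17.8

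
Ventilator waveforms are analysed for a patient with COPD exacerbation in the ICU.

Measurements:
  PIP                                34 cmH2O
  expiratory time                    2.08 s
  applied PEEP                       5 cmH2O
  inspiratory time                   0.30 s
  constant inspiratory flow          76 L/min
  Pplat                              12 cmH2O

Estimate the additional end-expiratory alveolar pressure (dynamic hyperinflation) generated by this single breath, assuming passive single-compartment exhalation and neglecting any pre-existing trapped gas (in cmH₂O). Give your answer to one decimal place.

0.8

Flow: 76 L/min ÷ 60 = 1.2667 L/s.
Vt = flow × Ti = 1.2667 L/s × 0.30 s × 1000 mL/L = 380.01 mL.
R = (PIP − Pplat)/V̇ = (34 − 12) / 1.2667 = 22.0/1.2667 = 17.368 cmH2O·s/L.
C = Vt/(Pplat − PEEP) = 380.01 / (12 − 5) = 380.01/7.0 = 54.287 mL/cmH2O.
τ = R × C = 17.368 × 0.05429 L/cmH2O = 0.9429 s.
Fraction remaining = e^(−Te/τ) = e^(−2.08/0.9429) = 0.1101; trapped volume = 380.01 × 0.1101 = 41.839 mL.
Additional alveolar pressure from trapping ≈ V_trapped / C = 41.839 / 54.287 = 0.7707 cmH2O.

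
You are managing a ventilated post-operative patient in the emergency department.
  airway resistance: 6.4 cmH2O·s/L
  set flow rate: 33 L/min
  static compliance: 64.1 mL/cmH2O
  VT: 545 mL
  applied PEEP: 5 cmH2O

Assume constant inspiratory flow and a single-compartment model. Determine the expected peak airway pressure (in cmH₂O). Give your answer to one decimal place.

17.0

Flow: 33 L/min ÷ 60 = 0.55 L/s.
Equation of motion (constant flow): PIP = Vt/C + R·V̇ + PEEP.
PIP = 545/64.1 + 6.4×0.55 + 5 = 8.502 + 3.52 + 5 = 17.022 cmH2O.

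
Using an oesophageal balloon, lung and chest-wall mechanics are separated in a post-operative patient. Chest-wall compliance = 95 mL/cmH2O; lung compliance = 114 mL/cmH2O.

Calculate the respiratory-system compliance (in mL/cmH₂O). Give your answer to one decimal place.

51.8

Lung and chest wall are elastances in series: 1/Crs = 1/CL + 1/Ccw.
1/Crs = 1/114 + 1/95 = 0.0193.
Crs = 51.813 mL/cmH2O.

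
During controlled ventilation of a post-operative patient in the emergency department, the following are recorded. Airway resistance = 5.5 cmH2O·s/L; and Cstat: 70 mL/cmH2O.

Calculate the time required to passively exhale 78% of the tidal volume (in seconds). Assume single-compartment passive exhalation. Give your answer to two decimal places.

0.58

τ = R × C = 5.5 × 70 mL/cmH2O = 5.5 × 0.070 L/cmH2O = 0.385 s.
Exhaled fraction f = 1 − e^(−t/τ) → t = −τ·ln(1 − f) = −0.385·ln(0.22) = 0.5829 s.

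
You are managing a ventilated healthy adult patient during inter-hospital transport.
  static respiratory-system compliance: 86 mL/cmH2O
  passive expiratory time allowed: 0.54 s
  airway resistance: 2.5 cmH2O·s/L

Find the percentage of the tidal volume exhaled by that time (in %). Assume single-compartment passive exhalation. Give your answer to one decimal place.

τ = R × C = 2.5 × 86 mL/cmH2O = 2.5 × 0.086 L/cmH2O = 0.215 s.
Passive exhalation: V(t)/V₀ = e^(−t/τ) = e^(−0.54/0.215) = 0.08114.
Fraction exhaled = 1 − 0.08114 = 0.9189 → 91.89%.

91.9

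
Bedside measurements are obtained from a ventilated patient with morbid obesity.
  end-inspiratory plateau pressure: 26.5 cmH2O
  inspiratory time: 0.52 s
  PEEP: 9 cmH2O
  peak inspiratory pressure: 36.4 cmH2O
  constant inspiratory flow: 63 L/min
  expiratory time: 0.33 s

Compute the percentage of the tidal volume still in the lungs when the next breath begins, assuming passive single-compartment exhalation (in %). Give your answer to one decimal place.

32.6

Flow: 63 L/min ÷ 60 = 1.05 L/s.
Vt = flow × Ti = 1.05 L/s × 0.52 s × 1000 mL/L = 546.0 mL.
R = (PIP − Pplat)/V̇ = (36.4 − 26.5) / 1.05 = 9.9/1.05 = 9.429 cmH2O·s/L.
C = Vt/(Pplat − PEEP) = 546.0 / (26.5 − 9) = 546.0/17.5 = 31.2 mL/cmH2O.
τ = R × C = 9.429 × 0.0312 L/cmH2O = 0.2942 s.
Fraction remaining at end-expiration = e^(−Te/τ) = e^(−0.33/0.2942) = 0.3257 → 32.57%.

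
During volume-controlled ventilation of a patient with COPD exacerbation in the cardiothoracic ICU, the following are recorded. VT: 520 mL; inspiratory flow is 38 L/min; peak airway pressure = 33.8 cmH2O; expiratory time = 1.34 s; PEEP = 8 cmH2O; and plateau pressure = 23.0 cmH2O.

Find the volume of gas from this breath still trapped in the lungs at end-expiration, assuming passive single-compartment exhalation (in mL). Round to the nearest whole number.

54

Flow: 38 L/min ÷ 60 = 0.6333 L/s.
R = (PIP − Pplat)/V̇ = (33.8 − 23.0) / 0.6333 = 10.8/0.6333 = 17.054 cmH2O·s/L.
C = Vt/(Pplat − PEEP) = 520.0 / (23.0 − 8) = 520.0/15.0 = 34.667 mL/cmH2O.
τ = R × C = 17.054 × 0.03467 L/cmH2O = 0.5913 s.
Fraction remaining = e^(−Te/τ) = e^(−1.34/0.5913) = 0.1037.
Trapped volume = 520.0 × 0.1037 = 53.924 mL.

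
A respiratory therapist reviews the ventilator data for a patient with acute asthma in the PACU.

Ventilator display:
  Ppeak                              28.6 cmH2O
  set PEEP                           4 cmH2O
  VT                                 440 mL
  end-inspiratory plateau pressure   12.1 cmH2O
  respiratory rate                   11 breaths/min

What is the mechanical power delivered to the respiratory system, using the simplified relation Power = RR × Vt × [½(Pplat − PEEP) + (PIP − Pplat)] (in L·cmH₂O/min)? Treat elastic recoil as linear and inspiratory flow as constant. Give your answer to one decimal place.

99.5

Per-breath work = Vt × [½(Pplat−PEEP) + (PIP−Pplat)] = 0.440 × [0.5×8.1 + 16.5] = 0.440 × 20.55 = 9.042 L·cmH2O.
Power = 11 × 9.042 = 99.462 L·cmH2O/min.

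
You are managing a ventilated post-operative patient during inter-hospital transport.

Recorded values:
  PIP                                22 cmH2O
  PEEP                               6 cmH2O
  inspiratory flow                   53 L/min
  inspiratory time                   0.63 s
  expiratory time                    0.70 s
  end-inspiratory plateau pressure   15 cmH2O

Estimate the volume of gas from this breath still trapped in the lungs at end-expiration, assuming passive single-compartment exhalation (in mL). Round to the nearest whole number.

133

Flow: 53 L/min ÷ 60 = 0.8833 L/s.
Vt = flow × Ti = 0.8833 L/s × 0.63 s × 1000 mL/L = 556.48 mL.
R = (PIP − Pplat)/V̇ = (22 − 15) / 0.8833 = 7.0/0.8833 = 7.925 cmH2O·s/L.
C = Vt/(Pplat − PEEP) = 556.48 / (15 − 6) = 556.48/9.0 = 61.831 mL/cmH2O.
τ = R × C = 7.925 × 0.06183 L/cmH2O = 0.49 s.
Fraction remaining = e^(−Te/τ) = e^(−0.70/0.49) = 0.2397.
Trapped volume = 556.48 × 0.2397 = 133.39 mL.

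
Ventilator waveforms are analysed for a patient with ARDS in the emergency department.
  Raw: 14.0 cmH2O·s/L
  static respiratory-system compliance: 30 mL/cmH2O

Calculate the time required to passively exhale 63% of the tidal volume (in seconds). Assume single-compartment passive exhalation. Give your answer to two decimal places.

0.42

τ = R × C = 14.0 × 30 mL/cmH2O = 14.0 × 0.030 L/cmH2O = 0.42 s.
Exhaled fraction f = 1 − e^(−t/τ) → t = −τ·ln(1 − f) = −0.42·ln(0.37) = 0.4176 s.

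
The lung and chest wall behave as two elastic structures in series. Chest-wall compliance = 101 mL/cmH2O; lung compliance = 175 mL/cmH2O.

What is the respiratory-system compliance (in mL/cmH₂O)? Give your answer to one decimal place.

Lung and chest wall are elastances in series: 1/Crs = 1/CL + 1/Ccw.
1/Crs = 1/175 + 1/101 = 0.01562.
Crs = 64.02 mL/cmH2O.

64.0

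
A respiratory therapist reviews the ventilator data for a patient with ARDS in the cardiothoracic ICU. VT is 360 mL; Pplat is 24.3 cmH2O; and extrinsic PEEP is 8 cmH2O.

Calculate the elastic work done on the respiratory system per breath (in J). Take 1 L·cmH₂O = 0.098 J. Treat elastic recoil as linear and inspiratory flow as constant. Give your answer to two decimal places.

Elastic work ≈ ½ × (Pplat − PEEP) × Vt = 0.5 × (24.3 − 8) × 0.360 L = 0.5 × 16.3 × 0.360 = 2.934 L·cmH2O.
× 0.098 J/(L·cmH2O) → 0.2875 J.

0.29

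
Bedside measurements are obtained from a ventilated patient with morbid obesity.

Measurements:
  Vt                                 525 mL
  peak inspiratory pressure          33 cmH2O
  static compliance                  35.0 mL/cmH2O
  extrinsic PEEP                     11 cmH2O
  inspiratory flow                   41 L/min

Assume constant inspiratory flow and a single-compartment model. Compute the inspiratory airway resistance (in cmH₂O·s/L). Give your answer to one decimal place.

Flow: 41 L/min ÷ 60 = 0.6833 L/s.
Equation of motion (constant flow): PIP = Vt/C + R·V̇ + PEEP.
R·V̇ = PIP − Vt/C − PEEP = 33 − 525/35.0 − 11 = 33 − 15.0 − 11 = 7.0 cmH2O.
R = 7.0 / 0.6833 = 10.244 cmH2O·s/L.

10.2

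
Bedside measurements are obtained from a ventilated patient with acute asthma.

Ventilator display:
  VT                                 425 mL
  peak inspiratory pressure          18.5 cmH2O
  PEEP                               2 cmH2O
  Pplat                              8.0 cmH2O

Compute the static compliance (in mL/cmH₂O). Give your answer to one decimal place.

70.8

Cstat = Vt / (Pplat − PEEP) = 425 / (8.0 − 2) = 425 / 6.0 = 70.833 mL/cmH2O.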